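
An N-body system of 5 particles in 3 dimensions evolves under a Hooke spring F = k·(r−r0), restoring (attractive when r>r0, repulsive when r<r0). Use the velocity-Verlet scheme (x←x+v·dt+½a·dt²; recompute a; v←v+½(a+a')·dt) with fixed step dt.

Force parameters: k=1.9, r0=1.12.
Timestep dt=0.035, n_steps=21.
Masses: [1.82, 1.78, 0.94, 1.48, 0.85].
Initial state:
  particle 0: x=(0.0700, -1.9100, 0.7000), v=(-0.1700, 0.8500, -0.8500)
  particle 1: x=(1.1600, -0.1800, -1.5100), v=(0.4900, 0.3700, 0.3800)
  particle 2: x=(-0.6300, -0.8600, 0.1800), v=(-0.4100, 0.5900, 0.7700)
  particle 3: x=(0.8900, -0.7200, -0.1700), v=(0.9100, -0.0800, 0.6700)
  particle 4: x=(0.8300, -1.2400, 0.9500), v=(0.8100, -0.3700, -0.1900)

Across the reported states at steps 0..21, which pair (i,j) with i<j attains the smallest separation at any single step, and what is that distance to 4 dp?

pair (3,4), distance 0.4096

step 0: x0=(0.0700, -1.9100, 0.7000) x1=(1.1600, -0.1800, -1.5100) x2=(-0.6300, -0.8600, 0.1800) x3=(0.8900, -0.7200, -0.1700) x4=(0.8300, -1.2400, 0.9500)
step 1: x0=(0.0645, -1.8792, 0.6691) x1=(1.1759, -0.1685, -1.4940) x2=(-0.6418, -0.8392, 0.2061) x3=(0.9213, -0.7231, -0.1464) x4=(0.8580, -1.2518, 0.9409)
step 2: x0=(0.0601, -1.8464, 0.6360) x1=(1.1892, -0.1599, -1.4727) x2=(-0.6483, -0.8182, 0.2304) x3=(0.9516, -0.7267, -0.1226) x4=(0.8853, -1.2612, 0.9270)
step 3: x0=(0.0567, -1.8117, 0.6009) x1=(1.1999, -0.1541, -1.4462) x2=(-0.6494, -0.7969, 0.2527) x3=(0.9807, -0.7306, -0.0987) x4=(0.9117, -1.2683, 0.9086)
step 4: x0=(0.0544, -1.7752, 0.5638) x1=(1.2081, -0.1512, -1.4147) x2=(-0.6448, -0.7755, 0.2731) x3=(1.0086, -0.7350, -0.0748) x4=(0.9371, -1.2731, 0.8858)
step 5: x0=(0.0531, -1.7369, 0.5249) x1=(1.2137, -0.1510, -1.3782) x2=(-0.6347, -0.7538, 0.2915) x3=(1.0353, -0.7395, -0.0510) x4=(0.9615, -1.2755, 0.8590)
step 6: x0=(0.0530, -1.6970, 0.4844) x1=(1.2168, -0.1535, -1.3369) x2=(-0.6190, -0.7320, 0.3078) x3=(1.0608, -0.7442, -0.0273) x4=(0.9848, -1.2758, 0.8283)
step 7: x0=(0.0539, -1.6557, 0.4423) x1=(1.2175, -0.1586, -1.2912) x2=(-0.5978, -0.7100, 0.3220) x3=(1.0850, -0.7490, -0.0038) x4=(1.0068, -1.2740, 0.7942)
step 8: x0=(0.0558, -1.6130, 0.3988) x1=(1.2158, -0.1661, -1.2412) x2=(-0.5712, -0.6878, 0.3342) x3=(1.1080, -0.7537, 0.0193) x4=(1.0276, -1.2702, 0.7570)
step 9: x0=(0.0589, -1.5690, 0.3540) x1=(1.2119, -0.1758, -1.1873) x2=(-0.5393, -0.6656, 0.3444) x3=(1.1299, -0.7583, 0.0421) x4=(1.0471, -1.2645, 0.7171)
step 10: x0=(0.0629, -1.5240, 0.3081) x1=(1.2059, -0.1878, -1.1297) x2=(-0.5023, -0.6432, 0.3527) x3=(1.1506, -0.7627, 0.0645) x4=(1.0653, -1.2573, 0.6749)
step 11: x0=(0.0680, -1.4780, 0.2612) x1=(1.1978, -0.2016, -1.0689) x2=(-0.4606, -0.6208, 0.3591) x3=(1.1702, -0.7667, 0.0863) x4=(1.0821, -1.2487, 0.6307)
step 12: x0=(0.0740, -1.4312, 0.2135) x1=(1.1879, -0.2173, -1.0051) x2=(-0.4143, -0.5982, 0.3638) x3=(1.1887, -0.7704, 0.1077) x4=(1.0976, -1.2389, 0.5851)
step 13: x0=(0.0810, -1.3838, 0.1650) x1=(1.1763, -0.2345, -0.9387) x2=(-0.3639, -0.5755, 0.3670) x3=(1.2064, -0.7735, 0.1286) x4=(1.1117, -1.2282, 0.5384)
step 14: x0=(0.0888, -1.3358, 0.1158) x1=(1.1631, -0.2531, -0.8702) x2=(-0.3097, -0.5527, 0.3687) x3=(1.2232, -0.7760, 0.1489) x4=(1.1244, -1.2170, 0.4910)
step 15: x0=(0.0974, -1.2875, 0.0661) x1=(1.1486, -0.2728, -0.7998) x2=(-0.2520, -0.5298, 0.3691) x3=(1.2392, -0.7778, 0.1688) x4=(1.1358, -1.2056, 0.4432)
step 16: x0=(0.1067, -1.2389, 0.0159) x1=(1.1329, -0.2935, -0.7281) x2=(-0.1912, -0.5068, 0.3686) x3=(1.2547, -0.7788, 0.1882) x4=(1.1458, -1.1943, 0.3952)
step 17: x0=(0.1166, -1.1901, -0.0347) x1=(1.1161, -0.3148, -0.6553) x2=(-0.1278, -0.4837, 0.3673) x3=(1.2696, -0.7790, 0.2074) x4=(1.1546, -1.1835, 0.3473)
step 18: x0=(0.1271, -1.1413, -0.0856) x1=(1.0986, -0.3365, -0.5818) x2=(-0.0621, -0.4605, 0.3653) x3=(1.2842, -0.7782, 0.2265) x4=(1.1620, -1.1735, 0.2996)
step 19: x0=(0.1381, -1.0926, -0.1368) x1=(1.0804, -0.3585, -0.5081) x2=(0.0054, -0.4371, 0.3631) x3=(1.2985, -0.7766, 0.2455) x4=(1.1682, -1.1648, 0.2521)
step 20: x0=(0.1493, -1.0441, -0.1882) x1=(1.0617, -0.3804, -0.4343) x2=(0.0744, -0.4136, 0.3608) x3=(1.3127, -0.7740, 0.2649) x4=(1.1733, -1.1576, 0.2047)
step 21: x0=(0.1608, -0.9957, -0.2398) x1=(1.0427, -0.4021, -0.3608) x2=(0.1445, -0.3900, 0.3586) x3=(1.3270, -0.7705, 0.2847) x4=(1.1772, -1.1521, 0.1573)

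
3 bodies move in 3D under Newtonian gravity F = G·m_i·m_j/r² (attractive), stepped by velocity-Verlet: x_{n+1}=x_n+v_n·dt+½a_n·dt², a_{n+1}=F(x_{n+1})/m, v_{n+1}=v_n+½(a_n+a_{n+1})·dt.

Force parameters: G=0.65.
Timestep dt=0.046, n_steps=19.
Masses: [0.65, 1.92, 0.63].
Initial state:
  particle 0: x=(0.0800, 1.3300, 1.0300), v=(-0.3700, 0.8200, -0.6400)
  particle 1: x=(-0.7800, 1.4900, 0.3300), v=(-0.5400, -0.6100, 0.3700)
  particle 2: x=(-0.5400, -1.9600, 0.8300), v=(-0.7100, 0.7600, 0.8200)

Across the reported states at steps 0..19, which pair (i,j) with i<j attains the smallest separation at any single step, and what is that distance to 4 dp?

step 0: x0=(0.0800, 1.3300, 1.0300) x1=(-0.7800, 1.4900, 0.3300) x2=(-0.5400, -1.9600, 0.8300)
step 1: x0=(0.0622, 1.3678, 0.9999) x1=(-0.8046, 1.4619, 0.3472) x2=(-0.5727, -1.9249, 0.8677)
step 2: x0=(0.0425, 1.4058, 0.9685) x1=(-0.8285, 1.4336, 0.3650) x2=(-0.6053, -1.8895, 0.9054)
step 3: x0=(0.0210, 1.4437, 0.9357) x1=(-0.8518, 1.4052, 0.3831) x2=(-0.6380, -1.8538, 0.9430)
step 4: x0=(-0.0027, 1.4815, 0.9016) x1=(-0.8744, 1.3768, 0.4018) x2=(-0.6706, -1.8178, 0.9806)
step 5: x0=(-0.0286, 1.5189, 0.8662) x1=(-0.8962, 1.3484, 0.4209) x2=(-0.7033, -1.7814, 1.0182)
step 6: x0=(-0.0569, 1.5558, 0.8296) x1=(-0.9173, 1.3200, 0.4404) x2=(-0.7360, -1.7447, 1.0557)
step 7: x0=(-0.0877, 1.5919, 0.7919) x1=(-0.9374, 1.2918, 0.4603) x2=(-0.7686, -1.7077, 1.0931)
step 8: x0=(-0.1210, 1.6271, 0.7533) x1=(-0.9568, 1.2638, 0.4805) x2=(-0.8013, -1.6703, 1.1305)
step 9: x0=(-0.1569, 1.6611, 0.7138) x1=(-0.9752, 1.2361, 0.5011) x2=(-0.8339, -1.6326, 1.1678)
step 10: x0=(-0.1954, 1.6937, 0.6736) x1=(-0.9928, 1.2088, 0.5219) x2=(-0.8666, -1.5945, 1.2050)
step 11: x0=(-0.2363, 1.7247, 0.6330) x1=(-1.0095, 1.1818, 0.5429) x2=(-0.8993, -1.5560, 1.2422)
step 12: x0=(-0.2797, 1.7539, 0.5921) x1=(-1.0255, 1.1554, 0.5640) x2=(-0.9319, -1.5172, 1.2792)
step 13: x0=(-0.3253, 1.7813, 0.5511) x1=(-1.0406, 1.1294, 0.5852) x2=(-0.9646, -1.4779, 1.3162)
step 14: x0=(-0.3731, 1.8067, 0.5103) x1=(-1.0551, 1.1039, 0.6064) x2=(-0.9972, -1.4382, 1.3530)
step 15: x0=(-0.4227, 1.8301, 0.4698) x1=(-1.0689, 1.0790, 0.6275) x2=(-1.0298, -1.3980, 1.3897)
step 16: x0=(-0.4741, 1.8514, 0.4296) x1=(-1.0821, 1.0547, 0.6485) x2=(-1.0625, -1.3575, 1.4263)
step 17: x0=(-0.5269, 1.8707, 0.3901) x1=(-1.0948, 1.0308, 0.6694) x2=(-1.0951, -1.3164, 1.4627)
step 18: x0=(-0.5810, 1.8881, 0.3512) x1=(-1.1071, 1.0075, 0.6901) x2=(-1.1277, -1.2749, 1.4989)
step 19: x0=(-0.6363, 1.9035, 0.3130) x1=(-1.1190, 0.9847, 0.7106) x2=(-1.1603, -1.2329, 1.5350)

pair (0,1), distance 0.9455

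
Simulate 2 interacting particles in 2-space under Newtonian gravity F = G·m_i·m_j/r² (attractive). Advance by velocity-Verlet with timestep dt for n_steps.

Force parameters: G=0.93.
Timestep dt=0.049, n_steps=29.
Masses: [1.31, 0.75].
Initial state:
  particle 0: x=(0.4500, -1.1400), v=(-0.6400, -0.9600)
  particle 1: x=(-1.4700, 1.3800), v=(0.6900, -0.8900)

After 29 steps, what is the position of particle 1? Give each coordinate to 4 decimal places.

(-0.4258, -0.0219)

step 0: x0=(0.4500, -1.1400) x1=(-1.4700, 1.3800)
step 1: x0=(0.4186, -1.1870) x1=(-1.4361, 1.3363)
step 2: x0=(0.3871, -1.2338) x1=(-1.4020, 1.2923)
step 3: x0=(0.3555, -1.2805) x1=(-1.3678, 1.2481)
step 4: x0=(0.3238, -1.3270) x1=(-1.3333, 1.2036)
step 5: x0=(0.2919, -1.3734) x1=(-1.2987, 1.1589)
step 6: x0=(0.2600, -1.4197) x1=(-1.2640, 1.1139)
step 7: x0=(0.2280, -1.4657) x1=(-1.2290, 1.0686)
step 8: x0=(0.1959, -1.5116) x1=(-1.1939, 1.0230)
step 9: x0=(0.1637, -1.5574) x1=(-1.1586, 0.9770)
step 10: x0=(0.1314, -1.6029) x1=(-1.1232, 0.9308)
step 11: x0=(0.0990, -1.6483) x1=(-1.0875, 0.8843)
step 12: x0=(0.0665, -1.6934) x1=(-1.0518, 0.8374)
step 13: x0=(0.0339, -1.7384) x1=(-1.0158, 0.7901)
step 14: x0=(0.0013, -1.7831) x1=(-0.9798, 0.7425)
step 15: x0=(-0.0315, -1.8277) x1=(-0.9435, 0.6946)
step 16: x0=(-0.0643, -1.8720) x1=(-0.9072, 0.6462)
step 17: x0=(-0.0972, -1.9161) x1=(-0.8707, 0.5975)
step 18: x0=(-0.1301, -1.9600) x1=(-0.8341, 0.5483)
step 19: x0=(-0.1632, -2.0036) x1=(-0.7973, 0.4987)
step 20: x0=(-0.1963, -2.0470) x1=(-0.7605, 0.4487)
step 21: x0=(-0.2294, -2.0901) x1=(-0.7236, 0.3983)
step 22: x0=(-0.2626, -2.1330) x1=(-0.6865, 0.3474)
step 23: x0=(-0.2959, -2.1756) x1=(-0.6494, 0.2961)
step 24: x0=(-0.3292, -2.2180) x1=(-0.6122, 0.2443)
step 25: x0=(-0.3625, -2.2601) x1=(-0.5750, 0.1920)
step 26: x0=(-0.3958, -2.3019) x1=(-0.5377, 0.1393)
step 27: x0=(-0.4292, -2.3434) x1=(-0.5005, 0.0860)
step 28: x0=(-0.4625, -2.3846) x1=(-0.4631, 0.0323)
step 29: x0=(-0.4959, -2.4256) x1=(-0.4258, -0.0219)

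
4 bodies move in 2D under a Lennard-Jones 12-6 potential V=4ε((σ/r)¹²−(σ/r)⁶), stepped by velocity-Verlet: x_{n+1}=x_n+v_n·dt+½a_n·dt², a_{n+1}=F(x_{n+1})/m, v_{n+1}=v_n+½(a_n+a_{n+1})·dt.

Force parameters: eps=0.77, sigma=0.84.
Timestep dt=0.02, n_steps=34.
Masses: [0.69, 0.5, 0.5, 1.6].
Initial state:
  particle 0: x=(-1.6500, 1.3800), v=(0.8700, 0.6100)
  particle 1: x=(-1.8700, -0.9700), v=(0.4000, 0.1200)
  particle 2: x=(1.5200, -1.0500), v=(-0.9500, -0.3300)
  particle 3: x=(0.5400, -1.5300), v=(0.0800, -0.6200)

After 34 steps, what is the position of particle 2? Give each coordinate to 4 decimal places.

(1.1631, -1.0682)

step 0: x0=(-1.6500, 1.3800) x1=(-1.8700, -0.9700) x2=(1.5200, -1.0500) x3=(0.5400, -1.5300)
step 1: x0=(-1.6326, 1.3922) x1=(-1.8620, -0.9676) x2=(1.5003, -1.0570) x3=(0.5418, -1.5423)
step 2: x0=(-1.6152, 1.4044) x1=(-1.8540, -0.9652) x2=(1.4790, -1.0647) x3=(0.5441, -1.5543)
step 3: x0=(-1.5978, 1.4166) x1=(-1.8459, -0.9628) x2=(1.4562, -1.0732) x3=(0.5469, -1.5661)
step 4: x0=(-1.5804, 1.4287) x1=(-1.8379, -0.9603) x2=(1.4318, -1.0826) x3=(0.5502, -1.5776)
step 5: x0=(-1.5630, 1.4409) x1=(-1.8299, -0.9579) x2=(1.4060, -1.0928) x3=(0.5539, -1.5889)
step 6: x0=(-1.5456, 1.4530) x1=(-1.8218, -0.9554) x2=(1.3791, -1.1037) x3=(0.5580, -1.6000)
step 7: x0=(-1.5282, 1.4652) x1=(-1.8137, -0.9530) x2=(1.3515, -1.1149) x3=(0.5622, -1.6109)
step 8: x0=(-1.5108, 1.4773) x1=(-1.8056, -0.9505) x2=(1.3245, -1.1258) x3=(0.5663, -1.6220)
step 9: x0=(-1.4934, 1.4894) x1=(-1.7975, -0.9480) x2=(1.2998, -1.1352) x3=(0.5697, -1.6335)
step 10: x0=(-1.4760, 1.5016) x1=(-1.7894, -0.9455) x2=(1.2798, -1.1412) x3=(0.5715, -1.6461)
step 11: x0=(-1.4586, 1.5137) x1=(-1.7813, -0.9431) x2=(1.2669, -1.1424) x3=(0.5712, -1.6602)
step 12: x0=(-1.4412, 1.5258) x1=(-1.7732, -0.9406) x2=(1.2613, -1.1380) x3=(0.5685, -1.6760)
step 13: x0=(-1.4238, 1.5379) x1=(-1.7650, -0.9381) x2=(1.2613, -1.1293) x3=(0.5642, -1.6931)
step 14: x0=(-1.4064, 1.5500) x1=(-1.7569, -0.9356) x2=(1.2644, -1.1182) x3=(0.5588, -1.7111)
step 15: x0=(-1.3890, 1.5621) x1=(-1.7487, -0.9331) x2=(1.2684, -1.1061) x3=(0.5532, -1.7293)
step 16: x0=(-1.3717, 1.5741) x1=(-1.7405, -0.9305) x2=(1.2723, -1.0943) x3=(0.5476, -1.7474)
step 17: x0=(-1.3543, 1.5862) x1=(-1.7323, -0.9280) x2=(1.2753, -1.0832) x3=(0.5422, -1.7653)
step 18: x0=(-1.3369, 1.5983) x1=(-1.7241, -0.9255) x2=(1.2772, -1.0732) x3=(0.5372, -1.7829)
step 19: x0=(-1.3195, 1.6103) x1=(-1.7159, -0.9230) x2=(1.2778, -1.0644) x3=(0.5326, -1.8001)
step 20: x0=(-1.3021, 1.6224) x1=(-1.7076, -0.9205) x2=(1.2772, -1.0568) x3=(0.5284, -1.8169)
step 21: x0=(-1.2847, 1.6344) x1=(-1.6994, -0.9179) x2=(1.2753, -1.0504) x3=(0.5246, -1.8334)
step 22: x0=(-1.2673, 1.6465) x1=(-1.6911, -0.9154) x2=(1.2723, -1.0452) x3=(0.5211, -1.8494)
step 23: x0=(-1.2499, 1.6585) x1=(-1.6828, -0.9129) x2=(1.2682, -1.0413) x3=(0.5180, -1.8651)
step 24: x0=(-1.2325, 1.6706) x1=(-1.6745, -0.9103) x2=(1.2630, -1.0384) x3=(0.5152, -1.8804)
step 25: x0=(-1.2151, 1.6826) x1=(-1.6662, -0.9078) x2=(1.2569, -1.0367) x3=(0.5127, -1.8954)
step 26: x0=(-1.1977, 1.6946) x1=(-1.6579, -0.9052) x2=(1.2498, -1.0360) x3=(0.5104, -1.9100)
step 27: x0=(-1.1804, 1.7066) x1=(-1.6496, -0.9027) x2=(1.2419, -1.0364) x3=(0.5085, -1.9243)
step 28: x0=(-1.1630, 1.7187) x1=(-1.6412, -0.9002) x2=(1.2330, -1.0379) x3=(0.5068, -1.9383)
step 29: x0=(-1.1456, 1.7307) x1=(-1.6328, -0.8976) x2=(1.2234, -1.0403) x3=(0.5054, -1.9520)
step 30: x0=(-1.1282, 1.7427) x1=(-1.6245, -0.8951) x2=(1.2129, -1.0438) x3=(0.5042, -1.9653)
step 31: x0=(-1.1108, 1.7547) x1=(-1.6161, -0.8925) x2=(1.2016, -1.0484) x3=(0.5033, -1.9783)
step 32: x0=(-1.0934, 1.7667) x1=(-1.6077, -0.8900) x2=(1.1895, -1.0539) x3=(0.5026, -1.9910)
step 33: x0=(-1.0760, 1.7787) x1=(-1.5992, -0.8875) x2=(1.1767, -1.0605) x3=(0.5021, -2.0033)
step 34: x0=(-1.0586, 1.7907) x1=(-1.5908, -0.8849) x2=(1.1631, -1.0682) x3=(0.5019, -2.0153)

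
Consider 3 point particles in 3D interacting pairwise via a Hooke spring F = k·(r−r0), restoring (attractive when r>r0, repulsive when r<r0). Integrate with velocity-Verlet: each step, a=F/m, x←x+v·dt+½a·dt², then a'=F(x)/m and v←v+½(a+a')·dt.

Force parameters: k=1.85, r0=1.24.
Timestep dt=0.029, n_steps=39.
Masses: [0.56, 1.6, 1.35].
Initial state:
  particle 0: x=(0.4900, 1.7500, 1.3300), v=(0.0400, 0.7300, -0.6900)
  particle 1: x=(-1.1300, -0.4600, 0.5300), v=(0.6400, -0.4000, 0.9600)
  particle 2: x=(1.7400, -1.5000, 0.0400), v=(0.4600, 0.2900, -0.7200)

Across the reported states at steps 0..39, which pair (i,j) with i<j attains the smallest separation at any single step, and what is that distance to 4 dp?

pair (0,2), distance 0.6170

step 0: x0=(0.4900, 1.7500, 1.3300) x1=(-1.1300, -0.4600, 0.5300) x2=(1.7400, -1.5000, 0.0400)
step 1: x0=(0.4910, 1.7664, 1.3082) x1=(-1.1102, -0.4713, 0.5579) x2=(1.7519, -1.4900, 0.0198)
step 2: x0=(0.4919, 1.7733, 1.2828) x1=(-1.0878, -0.4820, 0.5859) x2=(1.7608, -1.4768, 0.0009)
step 3: x0=(0.4927, 1.7706, 1.2539) x1=(-1.0629, -0.4920, 0.6140) x2=(1.7668, -1.4604, -0.0165)
step 4: x0=(0.4933, 1.7585, 1.2217) x1=(-1.0355, -0.5013, 0.6420) x2=(1.7699, -1.4408, -0.0326)
step 5: x0=(0.4940, 1.7370, 1.1863) x1=(-1.0057, -0.5099, 0.6700) x2=(1.7701, -1.4182, -0.0472)
step 6: x0=(0.4947, 1.7062, 1.1479) x1=(-0.9734, -0.5179, 0.6978) x2=(1.7674, -1.3926, -0.0605)
step 7: x0=(0.4955, 1.6666, 1.1065) x1=(-0.9389, -0.5252, 0.7255) x2=(1.7620, -1.3640, -0.0723)
step 8: x0=(0.4964, 1.6182, 1.0626) x1=(-0.9021, -0.5318, 0.7529) x2=(1.7538, -1.3327, -0.0827)
step 9: x0=(0.4976, 1.5616, 1.0161) x1=(-0.8631, -0.5378, 0.7800) x2=(1.7429, -1.2986, -0.0917)
step 10: x0=(0.4990, 1.4970, 0.9674) x1=(-0.8220, -0.5432, 0.8067) x2=(1.7295, -1.2620, -0.0993)
step 11: x0=(0.5007, 1.4249, 0.9166) x1=(-0.7789, -0.5480, 0.8330) x2=(1.7135, -1.2230, -0.1056)
step 12: x0=(0.5027, 1.3459, 0.8641) x1=(-0.7339, -0.5522, 0.8588) x2=(1.6951, -1.1818, -0.1107)
step 13: x0=(0.5051, 1.2603, 0.8100) x1=(-0.6871, -0.5559, 0.8842) x2=(1.6744, -1.1384, -0.1144)
step 14: x0=(0.5079, 1.1689, 0.7545) x1=(-0.6385, -0.5592, 0.9089) x2=(1.6516, -1.0932, -0.1170)
step 15: x0=(0.5111, 1.0722, 0.6978) x1=(-0.5884, -0.5621, 0.9332) x2=(1.6266, -1.0462, -0.1184)
step 16: x0=(0.5148, 0.9707, 0.6403) x1=(-0.5368, -0.5646, 0.9568) x2=(1.5997, -0.9977, -0.1187)
step 17: x0=(0.5189, 0.8652, 0.5821) x1=(-0.4838, -0.5668, 0.9798) x2=(1.5710, -0.9479, -0.1180)
step 18: x0=(0.5234, 0.7562, 0.5233) x1=(-0.4295, -0.5687, 1.0021) x2=(1.5407, -0.8969, -0.1163)
step 19: x0=(0.5283, 0.6445, 0.4643) x1=(-0.3741, -0.5705, 1.0239) x2=(1.5088, -0.8451, -0.1137)
step 20: x0=(0.5336, 0.5305, 0.4050) x1=(-0.3177, -0.5721, 1.0450) x2=(1.4756, -0.7925, -0.1104)
step 21: x0=(0.5391, 0.4150, 0.3457) x1=(-0.2605, -0.5735, 1.0656) x2=(1.4413, -0.7393, -0.1063)
step 22: x0=(0.5447, 0.2984, 0.2864) x1=(-0.2024, -0.5749, 1.0855) x2=(1.4059, -0.6859, -0.1016)
step 23: x0=(0.5504, 0.1813, 0.2273) x1=(-0.1436, -0.5763, 1.1050) x2=(1.3698, -0.6323, -0.0963)
step 24: x0=(0.5558, 0.0642, 0.1684) x1=(-0.0843, -0.5776, 1.1239) x2=(1.3330, -0.5787, -0.0905)
step 25: x0=(0.5606, -0.0528, 0.1099) x1=(-0.0245, -0.5788, 1.1425) x2=(1.2959, -0.5253, -0.0844)
step 26: x0=(0.5647, -0.1693, 0.0516) x1=(0.0358, -0.5800, 1.1605) x2=(1.2587, -0.4720, -0.0778)
step 27: x0=(0.5674, -0.2853, -0.0063) x1=(0.0964, -0.5812, 1.1782) x2=(1.2215, -0.4191, -0.0710)
step 28: x0=(0.5686, -0.4011, -0.0638) x1=(0.1573, -0.5823, 1.1956) x2=(1.1846, -0.3663, -0.0638)
step 29: x0=(0.5680, -0.5170, -0.1211) x1=(0.2185, -0.5834, 1.2125) x2=(1.1481, -0.3135, -0.0563)
step 30: x0=(0.5656, -0.6335, -0.1782) x1=(0.2800, -0.5844, 1.2290) x2=(1.1121, -0.2606, -0.0484)
step 31: x0=(0.5619, -0.7508, -0.2351) x1=(0.3416, -0.5853, 1.2451) x2=(1.0764, -0.2074, -0.0400)
step 32: x0=(0.5571, -0.8690, -0.2916) x1=(0.4034, -0.5862, 1.2607) x2=(1.0409, -0.1538, -0.0312)
step 33: x0=(0.5518, -0.9878, -0.3474) x1=(0.4654, -0.5871, 1.2757) x2=(1.0055, -0.1001, -0.0221)
step 34: x0=(0.5462, -1.1067, -0.4022) x1=(0.5275, -0.5880, 1.2901) x2=(0.9701, -0.0463, -0.0126)
step 35: x0=(0.5406, -1.2252, -0.4557) x1=(0.5896, -0.5889, 1.3039) x2=(0.9346, 0.0075, -0.0029)
step 36: x0=(0.5351, -1.3428, -0.5073) x1=(0.6518, -0.5900, 1.3168) x2=(0.8990, 0.0610, 0.0070)
step 37: x0=(0.5299, -1.4589, -0.5568) x1=(0.7140, -0.5913, 1.3289) x2=(0.8633, 0.1141, 0.0170)
step 38: x0=(0.5251, -1.5729, -0.6037) x1=(0.7761, -0.5927, 1.3400) x2=(0.8274, 0.1665, 0.0271)
step 39: x0=(0.5210, -1.6840, -0.6477) x1=(0.8381, -0.5945, 1.3500) x2=(0.7915, 0.2181, 0.0373)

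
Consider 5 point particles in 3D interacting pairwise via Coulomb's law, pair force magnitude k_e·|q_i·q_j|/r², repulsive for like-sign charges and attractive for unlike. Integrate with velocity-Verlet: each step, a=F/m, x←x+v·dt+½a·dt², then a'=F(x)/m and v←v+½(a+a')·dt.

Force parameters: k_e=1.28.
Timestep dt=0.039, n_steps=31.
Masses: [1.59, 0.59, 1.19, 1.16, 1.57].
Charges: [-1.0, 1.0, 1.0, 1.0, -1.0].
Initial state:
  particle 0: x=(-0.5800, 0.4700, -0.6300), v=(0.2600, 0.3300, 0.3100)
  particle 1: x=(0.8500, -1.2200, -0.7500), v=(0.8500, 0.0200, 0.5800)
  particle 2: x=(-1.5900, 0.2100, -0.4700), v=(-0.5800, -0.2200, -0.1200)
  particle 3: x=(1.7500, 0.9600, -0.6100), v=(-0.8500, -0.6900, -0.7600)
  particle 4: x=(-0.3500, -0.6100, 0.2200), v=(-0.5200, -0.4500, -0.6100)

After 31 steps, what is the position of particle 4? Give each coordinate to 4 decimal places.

step 0: x0=(-0.5800, 0.4700, -0.6300) x1=(0.8500, -1.2200, -0.7500) x2=(-1.5900, 0.2100, -0.4700) x3=(1.7500, 0.9600, -0.6100) x4=(-0.3500, -0.6100, 0.2200)
step 1: x0=(-0.5703, 0.4829, -0.6180) x1=(0.8826, -1.2191, -0.7270) x2=(-1.6118, 0.2015, -0.4747) x3=(1.7167, 0.9332, -0.6396) x4=(-0.3702, -0.6277, 0.1962)
step 2: x0=(-0.5612, 0.4959, -0.6063) x1=(0.9139, -1.2181, -0.7035) x2=(-1.6322, 0.1931, -0.4792) x3=(1.6833, 0.9064, -0.6691) x4=(-0.3901, -0.6458, 0.1722)
step 3: x0=(-0.5528, 0.5090, -0.5948) x1=(0.9441, -1.2170, -0.6793) x2=(-1.6512, 0.1848, -0.4836) x3=(1.6496, 0.8799, -0.6986) x4=(-0.4099, -0.6642, 0.1481)
step 4: x0=(-0.5449, 0.5223, -0.5836) x1=(0.9730, -1.2158, -0.6545) x2=(-1.6688, 0.1766, -0.4879) x3=(1.6156, 0.8535, -0.7280) x4=(-0.4295, -0.6829, 0.1239)
step 5: x0=(-0.5375, 0.5357, -0.5727) x1=(1.0006, -1.2146, -0.6292) x2=(-1.6851, 0.1684, -0.4921) x3=(1.5814, 0.8273, -0.7573) x4=(-0.4489, -0.7020, 0.0996)
step 6: x0=(-0.5306, 0.5492, -0.5620) x1=(1.0270, -1.2135, -0.6033) x2=(-1.7002, 0.1604, -0.4961) x3=(1.5469, 0.8013, -0.7865) x4=(-0.4681, -0.7214, 0.0752)
step 7: x0=(-0.5240, 0.5629, -0.5516) x1=(1.0522, -1.2126, -0.5770) x2=(-1.7141, 0.1523, -0.4998) x3=(1.5120, 0.7755, -0.8156) x4=(-0.4872, -0.7411, 0.0507)
step 8: x0=(-0.5177, 0.5768, -0.5415) x1=(1.0761, -1.2118, -0.5501) x2=(-1.7268, 0.1443, -0.5034) x3=(1.4769, 0.7500, -0.8447) x4=(-0.5061, -0.7611, 0.0261)
step 9: x0=(-0.5117, 0.5908, -0.5315) x1=(1.0988, -1.2112, -0.5228) x2=(-1.7385, 0.1364, -0.5068) x3=(1.4414, 0.7247, -0.8738) x4=(-0.5248, -0.7814, 0.0013)
step 10: x0=(-0.5059, 0.6049, -0.5219) x1=(1.1203, -1.2108, -0.4950) x2=(-1.7490, 0.1284, -0.5100) x3=(1.4055, 0.6996, -0.9027) x4=(-0.5434, -0.8019, -0.0236)
step 11: x0=(-0.5003, 0.6192, -0.5125) x1=(1.1406, -1.2108, -0.4668) x2=(-1.7586, 0.1205, -0.5130) x3=(1.3692, 0.6749, -0.9316) x4=(-0.5619, -0.8227, -0.0486)
step 12: x0=(-0.4948, 0.6336, -0.5033) x1=(1.1598, -1.2112, -0.4381) x2=(-1.7671, 0.1125, -0.5158) x3=(1.3325, 0.6505, -0.9605) x4=(-0.5803, -0.8437, -0.0738)
step 13: x0=(-0.4895, 0.6481, -0.4943) x1=(1.1779, -1.2118, -0.4090) x2=(-1.7746, 0.1045, -0.5184) x3=(1.2954, 0.6263, -0.9893) x4=(-0.5986, -0.8648, -0.0990)
step 14: x0=(-0.4842, 0.6627, -0.4856) x1=(1.1949, -1.2129, -0.3794) x2=(-1.7812, 0.0965, -0.5208) x3=(1.2578, 0.6025, -1.0180) x4=(-0.6168, -0.8861, -0.1245)
step 15: x0=(-0.4789, 0.6773, -0.4771) x1=(1.2109, -1.2144, -0.3495) x2=(-1.7868, 0.0884, -0.5229) x3=(1.2197, 0.5790, -1.0467) x4=(-0.6349, -0.9075, -0.1500)
step 16: x0=(-0.4737, 0.6920, -0.4688) x1=(1.2259, -1.2163, -0.3191) x2=(-1.7915, 0.0802, -0.5249) x3=(1.1811, 0.5558, -1.0753) x4=(-0.6529, -0.9289, -0.1757)
step 17: x0=(-0.4684, 0.7067, -0.4607) x1=(1.2399, -1.2187, -0.2884) x2=(-1.7954, 0.0720, -0.5267) x3=(1.1420, 0.5330, -1.1038) x4=(-0.6709, -0.9505, -0.2015)
step 18: x0=(-0.4631, 0.7214, -0.4529) x1=(1.2531, -1.2214, -0.2572) x2=(-1.7983, 0.0637, -0.5282) x3=(1.1023, 0.5105, -1.1323) x4=(-0.6889, -0.9720, -0.2274)
step 19: x0=(-0.4578, 0.7361, -0.4453) x1=(1.2655, -1.2246, -0.2257) x2=(-1.8005, 0.0553, -0.5296) x3=(1.0621, 0.4883, -1.1607) x4=(-0.7068, -0.9935, -0.2535)
step 20: x0=(-0.4523, 0.7508, -0.4379) x1=(1.2771, -1.2282, -0.1937) x2=(-1.8018, 0.0467, -0.5308) x3=(1.0213, 0.4664, -1.1890) x4=(-0.7246, -1.0150, -0.2796)
step 21: x0=(-0.4468, 0.7654, -0.4308) x1=(1.2879, -1.2322, -0.1614) x2=(-1.8024, 0.0381, -0.5318) x3=(0.9799, 0.4449, -1.2171) x4=(-0.7425, -1.0364, -0.3059)
step 22: x0=(-0.4412, 0.7798, -0.4239) x1=(1.2981, -1.2365, -0.1287) x2=(-1.8021, 0.0293, -0.5326) x3=(0.9379, 0.4237, -1.2452) x4=(-0.7603, -1.0577, -0.3323)
step 23: x0=(-0.4355, 0.7942, -0.4173) x1=(1.3076, -1.2412, -0.0957) x2=(-1.8011, 0.0203, -0.5332) x3=(0.8953, 0.4028, -1.2731) x4=(-0.7782, -1.0789, -0.3588)
step 24: x0=(-0.4296, 0.8084, -0.4109) x1=(1.3165, -1.2462, -0.0624) x2=(-1.7994, 0.0112, -0.5337) x3=(0.8521, 0.3823, -1.3008) x4=(-0.7960, -1.0999, -0.3854)
step 25: x0=(-0.4237, 0.8224, -0.4049) x1=(1.3248, -1.2515, -0.0287) x2=(-1.7970, 0.0019, -0.5340) x3=(0.8083, 0.3620, -1.3284) x4=(-0.8139, -1.1207, -0.4121)
step 26: x0=(-0.4176, 0.8362, -0.3991) x1=(1.3326, -1.2571, 0.0053) x2=(-1.7939, -0.0076, -0.5342) x3=(0.7640, 0.3421, -1.3557) x4=(-0.8318, -1.1413, -0.4389)
step 27: x0=(-0.4114, 0.8499, -0.3936) x1=(1.3399, -1.2630, 0.0395) x2=(-1.7901, -0.0174, -0.5342) x3=(0.7191, 0.3224, -1.3829) x4=(-0.8497, -1.1616, -0.4657)
step 28: x0=(-0.4051, 0.8632, -0.3884) x1=(1.3468, -1.2691, 0.0740) x2=(-1.7857, -0.0273, -0.5340) x3=(0.6736, 0.3031, -1.4098) x4=(-0.8676, -1.1816, -0.4926)
step 29: x0=(-0.3986, 0.8763, -0.3836) x1=(1.3532, -1.2753, 0.1088) x2=(-1.7806, -0.0375, -0.5338) x3=(0.6276, 0.2841, -1.4365) x4=(-0.8856, -1.2013, -0.5196)
step 30: x0=(-0.3921, 0.8892, -0.3790) x1=(1.3592, -1.2818, 0.1438) x2=(-1.7750, -0.0480, -0.5334) x3=(0.5811, 0.2653, -1.4628) x4=(-0.9036, -1.2207, -0.5466)
step 31: x0=(-0.3854, 0.9017, -0.3748) x1=(1.3649, -1.2884, 0.1790) x2=(-1.7688, -0.0587, -0.5330) x3=(0.5341, 0.2469, -1.4889) x4=(-0.9216, -1.2398, -0.5737)

(-0.9216, -1.2398, -0.5737)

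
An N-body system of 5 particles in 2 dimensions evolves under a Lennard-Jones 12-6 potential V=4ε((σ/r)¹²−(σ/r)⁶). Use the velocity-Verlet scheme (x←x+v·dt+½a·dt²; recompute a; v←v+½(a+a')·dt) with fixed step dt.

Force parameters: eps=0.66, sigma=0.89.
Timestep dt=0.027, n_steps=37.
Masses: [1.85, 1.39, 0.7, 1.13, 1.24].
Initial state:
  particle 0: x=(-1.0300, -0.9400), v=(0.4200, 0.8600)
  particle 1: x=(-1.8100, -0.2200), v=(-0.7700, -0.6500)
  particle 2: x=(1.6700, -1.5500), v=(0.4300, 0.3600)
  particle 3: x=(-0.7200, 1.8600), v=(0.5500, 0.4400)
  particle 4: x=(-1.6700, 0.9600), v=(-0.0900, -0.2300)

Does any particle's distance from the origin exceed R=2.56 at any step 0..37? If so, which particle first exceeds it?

step 0: x0=(-1.0300, -0.9400) x1=(-1.8100, -0.2200) x2=(1.6700, -1.5500) x3=(-0.7200, 1.8600) x4=(-1.6700, 0.9600)
step 1: x0=(-1.0189, -0.9166) x1=(-1.8304, -0.2374) x2=(1.6816, -1.5403) x3=(-0.7054, 1.8717) x4=(-1.6723, 0.9535)
step 2: x0=(-1.0083, -0.8927) x1=(-1.8501, -0.2546) x2=(1.6932, -1.5306) x3=(-0.6912, 1.8829) x4=(-1.6743, 0.9465)
step 3: x0=(-0.9981, -0.8684) x1=(-1.8691, -0.2716) x2=(1.7048, -1.5208) x3=(-0.6773, 1.8938) x4=(-1.6761, 0.9390)
step 4: x0=(-0.9885, -0.8438) x1=(-1.8873, -0.2882) x2=(1.7164, -1.5111) x3=(-0.6638, 1.9044) x4=(-1.6776, 0.9309)
step 5: x0=(-0.9793, -0.8189) x1=(-1.9047, -0.3047) x2=(1.7280, -1.5014) x3=(-0.6506, 1.9147) x4=(-1.6791, 0.9223)
step 6: x0=(-0.9708, -0.7935) x1=(-1.9212, -0.3209) x2=(1.7395, -1.4916) x3=(-0.6377, 1.9247) x4=(-1.6804, 0.9131)
step 7: x0=(-0.9628, -0.7679) x1=(-1.9369, -0.3368) x2=(1.7511, -1.4819) x3=(-0.6250, 1.9345) x4=(-1.6816, 0.9034)
step 8: x0=(-0.9553, -0.7420) x1=(-1.9517, -0.3525) x2=(1.7626, -1.4722) x3=(-0.6125, 1.9440) x4=(-1.6827, 0.8932)
step 9: x0=(-0.9486, -0.7158) x1=(-1.9656, -0.3680) x2=(1.7742, -1.4624) x3=(-0.6002, 1.9534) x4=(-1.6837, 0.8825)
step 10: x0=(-0.9424, -0.6893) x1=(-1.9785, -0.3832) x2=(1.7857, -1.4527) x3=(-0.5881, 1.9626) x4=(-1.6847, 0.8712)
step 11: x0=(-0.9370, -0.6626) x1=(-1.9904, -0.3981) x2=(1.7973, -1.4429) x3=(-0.5761, 1.9716) x4=(-1.6856, 0.8594)
step 12: x0=(-0.9322, -0.6356) x1=(-2.0012, -0.4127) x2=(1.8088, -1.4332) x3=(-0.5643, 1.9804) x4=(-1.6865, 0.8470)
step 13: x0=(-0.9282, -0.6084) x1=(-2.0111, -0.4269) x2=(1.8203, -1.4235) x3=(-0.5527, 1.9891) x4=(-1.6873, 0.8341)
step 14: x0=(-0.9248, -0.5810) x1=(-2.0199, -0.4408) x2=(1.8318, -1.4137) x3=(-0.5411, 1.9977) x4=(-1.6882, 0.8206)
step 15: x0=(-0.9223, -0.5534) x1=(-2.0277, -0.4544) x2=(1.8433, -1.4039) x3=(-0.5297, 2.0062) x4=(-1.6890, 0.8064)
step 16: x0=(-0.9205, -0.5257) x1=(-2.0344, -0.4675) x2=(1.8549, -1.3942) x3=(-0.5183, 2.0146) x4=(-1.6898, 0.7917)
step 17: x0=(-0.9194, -0.4978) x1=(-2.0400, -0.4802) x2=(1.8664, -1.3844) x3=(-0.5070, 2.0229) x4=(-1.6905, 0.7762)
step 18: x0=(-0.9192, -0.4697) x1=(-2.0445, -0.4924) x2=(1.8778, -1.3747) x3=(-0.4958, 2.0310) x4=(-1.6912, 0.7601)
step 19: x0=(-0.9197, -0.4414) x1=(-2.0480, -0.5041) x2=(1.8893, -1.3649) x3=(-0.4847, 2.0391) x4=(-1.6918, 0.7432)
step 20: x0=(-0.9211, -0.4130) x1=(-2.0505, -0.5152) x2=(1.9008, -1.3552) x3=(-0.4737, 2.0472) x4=(-1.6924, 0.7256)
step 21: x0=(-0.9232, -0.3844) x1=(-2.0518, -0.5257) x2=(1.9123, -1.3454) x3=(-0.4627, 2.0551) x4=(-1.6928, 0.7070)
step 22: x0=(-0.9263, -0.3556) x1=(-2.0522, -0.5356) x2=(1.9238, -1.3356) x3=(-0.4517, 2.0630) x4=(-1.6930, 0.6875)
step 23: x0=(-0.9303, -0.3266) x1=(-2.0514, -0.5447) x2=(1.9352, -1.3259) x3=(-0.4408, 2.0708) x4=(-1.6931, 0.6669)
step 24: x0=(-0.9352, -0.2973) x1=(-2.0496, -0.5532) x2=(1.9467, -1.3161) x3=(-0.4300, 2.0786) x4=(-1.6928, 0.6451)
step 25: x0=(-0.9411, -0.2678) x1=(-2.0468, -0.5607) x2=(1.9582, -1.3063) x3=(-0.4192, 2.0863) x4=(-1.6923, 0.6220)
step 26: x0=(-0.9481, -0.2379) x1=(-2.0429, -0.5675) x2=(1.9696, -1.2965) x3=(-0.4084, 2.0940) x4=(-1.6912, 0.5975)
step 27: x0=(-0.9562, -0.2077) x1=(-2.0379, -0.5732) x2=(1.9811, -1.2868) x3=(-0.3976, 2.1016) x4=(-1.6897, 0.5715)
step 28: x0=(-0.9654, -0.1772) x1=(-2.0318, -0.5780) x2=(1.9925, -1.2770) x3=(-0.3869, 2.1092) x4=(-1.6878, 0.5440)
step 29: x0=(-0.9754, -0.1467) x1=(-2.0246, -0.5816) x2=(2.0040, -1.2672) x3=(-0.3762, 2.1168) x4=(-1.6858, 0.5152)
step 30: x0=(-0.9856, -0.1169) x1=(-2.0164, -0.5840) x2=(2.0154, -1.2574) x3=(-0.3656, 2.1243) x4=(-1.6848, 0.4863)
step 31: x0=(-0.9939, -0.0896) x1=(-2.0070, -0.5851) x2=(2.0269, -1.2477) x3=(-0.3549, 2.1317) x4=(-1.6878, 0.4595)
step 32: x0=(-0.9967, -0.0674) x1=(-1.9966, -0.5850) x2=(2.0383, -1.2379) x3=(-0.3443, 2.1392) x4=(-1.7003, 0.4390)
step 33: x0=(-0.9909, -0.0521) x1=(-1.9850, -0.5836) x2=(2.0497, -1.2281) x3=(-0.3337, 2.1466) x4=(-1.7267, 0.4275)
step 34: x0=(-0.9782, -0.0421) x1=(-1.9725, -0.5811) x2=(2.0612, -1.2183) x3=(-0.3231, 2.1540) x4=(-1.7644, 0.4225)
step 35: x0=(-0.9625, -0.0345) x1=(-1.9591, -0.5777) x2=(2.0726, -1.2085) x3=(-0.3125, 2.1613) x4=(-1.8077, 0.4202)
step 36: x0=(-0.9465, -0.0277) x1=(-1.9449, -0.5736) x2=(2.0840, -1.1987) x3=(-0.3019, 2.1686) x4=(-1.8525, 0.4184)
step 37: x0=(-0.9311, -0.0212) x1=(-1.9298, -0.5691) x2=(2.0955, -1.1890) x3=(-0.2914, 2.1759) x4=(-1.8970, 0.4166)

no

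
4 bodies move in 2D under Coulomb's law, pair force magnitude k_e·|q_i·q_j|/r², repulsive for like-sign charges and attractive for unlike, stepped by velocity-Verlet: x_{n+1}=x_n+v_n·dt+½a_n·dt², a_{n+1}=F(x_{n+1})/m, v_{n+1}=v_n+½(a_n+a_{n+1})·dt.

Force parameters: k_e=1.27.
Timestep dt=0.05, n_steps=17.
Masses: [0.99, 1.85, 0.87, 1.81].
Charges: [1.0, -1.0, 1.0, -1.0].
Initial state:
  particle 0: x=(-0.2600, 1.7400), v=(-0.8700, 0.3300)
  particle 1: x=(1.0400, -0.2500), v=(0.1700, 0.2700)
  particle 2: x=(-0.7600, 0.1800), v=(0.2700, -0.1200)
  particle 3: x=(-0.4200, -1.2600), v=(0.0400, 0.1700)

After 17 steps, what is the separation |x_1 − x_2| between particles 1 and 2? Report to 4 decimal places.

1.5638

step 0: x0=(-0.2600, 1.7400) x1=(1.0400, -0.2500) x2=(-0.7600, 0.1800) x3=(-0.4200, -1.2600)
step 1: x0=(-0.3032, 1.7567) x1=(1.0484, -0.2362) x2=(-0.7460, 0.1724) x3=(-0.4183, -1.2512)
step 2: x0=(-0.3457, 1.7736) x1=(1.0566, -0.2217) x2=(-0.7309, 0.1616) x3=(-0.4173, -1.2417)
step 3: x0=(-0.3877, 1.7910) x1=(1.0645, -0.2065) x2=(-0.7147, 0.1476) x3=(-0.4168, -1.2314)
step 4: x0=(-0.4292, 1.8086) x1=(1.0722, -0.1907) x2=(-0.6973, 0.1303) x3=(-0.4170, -1.2205)
step 5: x0=(-0.4701, 1.8266) x1=(1.0797, -0.1743) x2=(-0.6785, 0.1096) x3=(-0.4179, -1.2087)
step 6: x0=(-0.5107, 1.8450) x1=(1.0869, -0.1573) x2=(-0.6584, 0.0856) x3=(-0.4193, -1.1961)
step 7: x0=(-0.5508, 1.8636) x1=(1.0938, -0.1398) x2=(-0.6368, 0.0582) x3=(-0.4214, -1.1826)
step 8: x0=(-0.5906, 1.8825) x1=(1.1004, -0.1217) x2=(-0.6137, 0.0272) x3=(-0.4241, -1.1681)
step 9: x0=(-0.6300, 1.9016) x1=(1.1066, -0.1030) x2=(-0.5890, -0.0074) x3=(-0.4275, -1.1526)
step 10: x0=(-0.6691, 1.9209) x1=(1.1125, -0.0839) x2=(-0.5626, -0.0458) x3=(-0.4314, -1.1358)
step 11: x0=(-0.7080, 1.9404) x1=(1.1181, -0.0643) x2=(-0.5345, -0.0881) x3=(-0.4360, -1.1177)
step 12: x0=(-0.7466, 1.9600) x1=(1.1233, -0.0443) x2=(-0.5047, -0.1347) x3=(-0.4411, -1.0980)
step 13: x0=(-0.7849, 1.9796) x1=(1.1280, -0.0238) x2=(-0.4731, -0.1860) x3=(-0.4468, -1.0766)
step 14: x0=(-0.8230, 1.9993) x1=(1.1324, -0.0030) x2=(-0.4399, -0.2425) x3=(-0.4530, -1.0530)
step 15: x0=(-0.8609, 2.0189) x1=(1.1363, 0.0181) x2=(-0.4053, -0.3050) x3=(-0.4595, -1.0269)
step 16: x0=(-0.8986, 2.0385) x1=(1.1398, 0.0395) x2=(-0.3696, -0.3747) x3=(-0.4663, -0.9975)
step 17: x0=(-0.9361, 2.0580) x1=(1.1429, 0.0611) x2=(-0.3337, -0.4538) x3=(-0.4727, -0.9638)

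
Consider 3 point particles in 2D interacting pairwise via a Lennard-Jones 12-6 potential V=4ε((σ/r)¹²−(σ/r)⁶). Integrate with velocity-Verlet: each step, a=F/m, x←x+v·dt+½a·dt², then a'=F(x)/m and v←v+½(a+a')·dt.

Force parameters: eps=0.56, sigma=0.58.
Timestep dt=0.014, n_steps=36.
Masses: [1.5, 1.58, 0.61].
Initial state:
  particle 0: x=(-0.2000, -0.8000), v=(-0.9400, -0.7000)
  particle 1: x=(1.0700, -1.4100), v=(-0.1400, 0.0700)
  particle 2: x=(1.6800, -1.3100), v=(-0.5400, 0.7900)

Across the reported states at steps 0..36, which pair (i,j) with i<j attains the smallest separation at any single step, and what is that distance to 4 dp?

step 0: x0=(-0.2000, -0.8000) x1=(1.0700, -1.4100) x2=(1.6800, -1.3100)
step 1: x0=(-0.2132, -0.8098) x1=(1.0677, -1.4091) x2=(1.6733, -1.2988)
step 2: x0=(-0.2263, -0.8196) x1=(1.0647, -1.4083) x2=(1.6685, -1.2872)
step 3: x0=(-0.2395, -0.8294) x1=(1.0609, -1.4076) x2=(1.6656, -1.2753)
step 4: x0=(-0.2526, -0.8392) x1=(1.0565, -1.4071) x2=(1.6644, -1.2630)
step 5: x0=(-0.2657, -0.8490) x1=(1.0516, -1.4067) x2=(1.6643, -1.2504)
step 6: x0=(-0.2789, -0.8588) x1=(1.0464, -1.4064) x2=(1.6650, -1.2377)
step 7: x0=(-0.2920, -0.8687) x1=(1.0411, -1.4061) x2=(1.6661, -1.2248)
step 8: x0=(-0.3051, -0.8785) x1=(1.0358, -1.4058) x2=(1.6671, -1.2120)
step 9: x0=(-0.3182, -0.8883) x1=(1.0305, -1.4054) x2=(1.6679, -1.1992)
step 10: x0=(-0.3313, -0.8981) x1=(1.0255, -1.4051) x2=(1.6683, -1.1865)
step 11: x0=(-0.3444, -0.9079) x1=(1.0206, -1.4046) x2=(1.6682, -1.1740)
step 12: x0=(-0.3575, -0.9178) x1=(1.0159, -1.4041) x2=(1.6675, -1.1618)
step 13: x0=(-0.3706, -0.9276) x1=(1.0115, -1.4034) x2=(1.6661, -1.1497)
step 14: x0=(-0.3837, -0.9374) x1=(1.0073, -1.4027) x2=(1.6641, -1.1380)
step 15: x0=(-0.3968, -0.9473) x1=(1.0034, -1.4019) x2=(1.6614, -1.1264)
step 16: x0=(-0.4099, -0.9571) x1=(0.9998, -1.4009) x2=(1.6580, -1.1152)
step 17: x0=(-0.4229, -0.9669) x1=(0.9964, -1.3999) x2=(1.6539, -1.1043)
step 18: x0=(-0.4360, -0.9768) x1=(0.9932, -1.3987) x2=(1.6492, -1.0937)
step 19: x0=(-0.4491, -0.9866) x1=(0.9904, -1.3974) x2=(1.6438, -1.0834)
step 20: x0=(-0.4621, -0.9964) x1=(0.9877, -1.3959) x2=(1.6377, -1.0734)
step 21: x0=(-0.4752, -1.0063) x1=(0.9854, -1.3944) x2=(1.6309, -1.0638)
step 22: x0=(-0.4882, -1.0161) x1=(0.9833, -1.3927) x2=(1.6235, -1.0544)
step 23: x0=(-0.5013, -1.0259) x1=(0.9814, -1.3909) x2=(1.6154, -1.0455)
step 24: x0=(-0.5143, -1.0358) x1=(0.9798, -1.3889) x2=(1.6067, -1.0369)
step 25: x0=(-0.5274, -1.0456) x1=(0.9784, -1.3868) x2=(1.5973, -1.0286)
step 26: x0=(-0.5404, -1.0555) x1=(0.9773, -1.3846) x2=(1.5873, -1.0207)
step 27: x0=(-0.5534, -1.0653) x1=(0.9764, -1.3822) x2=(1.5766, -1.0132)
step 28: x0=(-0.5665, -1.0751) x1=(0.9757, -1.3796) x2=(1.5654, -1.0061)
step 29: x0=(-0.5795, -1.0850) x1=(0.9753, -1.3769) x2=(1.5535, -0.9994)
step 30: x0=(-0.5925, -1.0948) x1=(0.9751, -1.3741) x2=(1.5411, -0.9930)
step 31: x0=(-0.6055, -1.1047) x1=(0.9751, -1.3712) x2=(1.5282, -0.9869)
step 32: x0=(-0.6186, -1.1145) x1=(0.9752, -1.3681) x2=(1.5149, -0.9811)
step 33: x0=(-0.6316, -1.1244) x1=(0.9754, -1.3650) x2=(1.5014, -0.9755)
step 34: x0=(-0.6446, -1.1342) x1=(0.9757, -1.3618) x2=(1.4877, -0.9700)
step 35: x0=(-0.6576, -1.1441) x1=(0.9758, -1.3587) x2=(1.4743, -0.9643)
step 36: x0=(-0.6706, -1.1539) x1=(0.9758, -1.3558) x2=(1.4613, -0.9583)

pair (1,2), distance 0.6155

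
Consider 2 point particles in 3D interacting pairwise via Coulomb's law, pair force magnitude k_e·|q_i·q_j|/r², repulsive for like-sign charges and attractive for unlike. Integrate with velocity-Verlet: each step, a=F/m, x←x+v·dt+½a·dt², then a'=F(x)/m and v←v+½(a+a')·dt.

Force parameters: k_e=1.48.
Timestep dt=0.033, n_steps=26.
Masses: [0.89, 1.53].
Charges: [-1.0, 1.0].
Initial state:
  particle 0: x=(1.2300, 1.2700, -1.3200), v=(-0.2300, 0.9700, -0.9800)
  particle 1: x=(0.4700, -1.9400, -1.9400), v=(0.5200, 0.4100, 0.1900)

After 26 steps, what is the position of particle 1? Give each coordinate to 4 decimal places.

step 0: x0=(1.2300, 1.2700, -1.3200) x1=(0.4700, -1.9400, -1.9400)
step 1: x0=(1.2224, 1.3019, -1.3524) x1=(0.4872, -1.9264, -1.9337)
step 2: x0=(1.2147, 1.3337, -1.3847) x1=(0.5044, -1.9128, -1.9274)
step 3: x0=(1.2071, 1.3653, -1.4171) x1=(0.5216, -1.8990, -1.9211)
step 4: x0=(1.1994, 1.3968, -1.4496) x1=(0.5388, -1.8852, -1.9148)
step 5: x0=(1.1916, 1.4281, -1.4820) x1=(0.5560, -1.8712, -1.9085)
step 6: x0=(1.1839, 1.4593, -1.5145) x1=(0.5733, -1.8572, -1.9021)
step 7: x0=(1.1761, 1.4903, -1.5470) x1=(0.5906, -1.8431, -1.8958)
step 8: x0=(1.1682, 1.5212, -1.5795) x1=(0.6079, -1.8289, -1.8894)
step 9: x0=(1.1604, 1.5519, -1.6120) x1=(0.6252, -1.8146, -1.8830)
step 10: x0=(1.1525, 1.5824, -1.6446) x1=(0.6425, -1.8002, -1.8766)
step 11: x0=(1.1446, 1.6128, -1.6771) x1=(0.6599, -1.7858, -1.8702)
step 12: x0=(1.1367, 1.6431, -1.7097) x1=(0.6772, -1.7712, -1.8638)
step 13: x0=(1.1287, 1.6732, -1.7422) x1=(0.6946, -1.7566, -1.8574)
step 14: x0=(1.1208, 1.7031, -1.7748) x1=(0.7120, -1.7418, -1.8510)
step 15: x0=(1.1128, 1.7329, -1.8074) x1=(0.7293, -1.7270, -1.8446)
step 16: x0=(1.1048, 1.7626, -1.8399) x1=(0.7467, -1.7121, -1.8382)
step 17: x0=(1.0968, 1.7921, -1.8725) x1=(0.7641, -1.6971, -1.8318)
step 18: x0=(1.0888, 1.8214, -1.9051) x1=(0.7816, -1.6820, -1.8254)
step 19: x0=(1.0808, 1.8506, -1.9376) x1=(0.7990, -1.6669, -1.8190)
step 20: x0=(1.0727, 1.8797, -1.9702) x1=(0.8164, -1.6516, -1.8126)
step 21: x0=(1.0647, 1.9086, -2.0027) x1=(0.8338, -1.6363, -1.8062)
step 22: x0=(1.0566, 1.9374, -2.0353) x1=(0.8513, -1.6209, -1.7998)
step 23: x0=(1.0485, 1.9660, -2.0678) x1=(0.8687, -1.6054, -1.7935)
step 24: x0=(1.0404, 1.9945, -2.1003) x1=(0.8862, -1.5898, -1.7871)
step 25: x0=(1.0323, 2.0229, -2.1329) x1=(0.9036, -1.5742, -1.7807)
step 26: x0=(1.0242, 2.0511, -2.1654) x1=(0.9211, -1.5585, -1.7744)

(0.9211, -1.5585, -1.7744)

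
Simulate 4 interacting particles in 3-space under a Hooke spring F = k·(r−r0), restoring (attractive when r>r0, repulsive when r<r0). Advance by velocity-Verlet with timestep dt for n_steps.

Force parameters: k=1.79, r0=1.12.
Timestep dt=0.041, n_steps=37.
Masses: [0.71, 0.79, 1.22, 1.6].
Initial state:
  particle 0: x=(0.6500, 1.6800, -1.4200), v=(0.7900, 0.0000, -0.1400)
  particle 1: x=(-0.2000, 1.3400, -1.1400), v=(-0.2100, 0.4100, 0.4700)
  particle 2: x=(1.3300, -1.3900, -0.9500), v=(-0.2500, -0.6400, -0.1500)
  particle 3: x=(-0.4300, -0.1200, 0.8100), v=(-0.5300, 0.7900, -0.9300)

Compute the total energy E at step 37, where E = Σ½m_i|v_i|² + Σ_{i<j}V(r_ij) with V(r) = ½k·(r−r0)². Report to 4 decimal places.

17.0302

step 0: x0=(0.6500, 1.6800, -1.4200) x1=(-0.2000, 1.3400, -1.1400) x2=(1.3300, -1.3900, -0.9500) x3=(-0.4300, -0.1200, 0.8100)
step 1: x0=(0.6822, 1.6735, -1.4222) x1=(-0.2072, 1.3519, -1.1184) x2=(1.3167, -1.4107, -0.9554) x3=(-0.4500, -0.0865, 0.7686)
step 2: x0=(0.7136, 1.6540, -1.4174) x1=(-0.2117, 1.3538, -1.0924) x2=(1.2973, -1.4201, -0.9592) x3=(-0.4664, -0.0510, 0.7207)
step 3: x0=(0.7438, 1.6217, -1.4059) x1=(-0.2132, 1.3462, -1.0625) x2=(1.2720, -1.4181, -0.9615) x3=(-0.4792, -0.0137, 0.6667)
step 4: x0=(0.7725, 1.5769, -1.3878) x1=(-0.2118, 1.3291, -1.0289) x2=(1.2410, -1.4049, -0.9623) x3=(-0.4883, 0.0253, 0.6068)
step 5: x0=(0.7994, 1.5202, -1.3636) x1=(-0.2076, 1.3030, -0.9922) x2=(1.2044, -1.3807, -0.9615) x3=(-0.4939, 0.0655, 0.5415)
step 6: x0=(0.8243, 1.4523, -1.3335) x1=(-0.2005, 1.2684, -0.9529) x2=(1.1625, -1.3458, -0.9592) x3=(-0.4959, 0.1068, 0.4712)
step 7: x0=(0.8468, 1.3739, -1.2982) x1=(-0.1907, 1.2258, -0.9114) x2=(1.1157, -1.3006, -0.9555) x3=(-0.4945, 0.1488, 0.3963)
step 8: x0=(0.8670, 1.2861, -1.2581) x1=(-0.1783, 1.1759, -0.8682) x2=(1.0643, -1.2458, -0.9503) x3=(-0.4898, 0.1913, 0.3174)
step 9: x0=(0.8846, 1.1898, -1.2137) x1=(-0.1634, 1.1196, -0.8239) x2=(1.0088, -1.1820, -0.9437) x3=(-0.4820, 0.2339, 0.2350)
step 10: x0=(0.8996, 1.0861, -1.1657) x1=(-0.1463, 1.0576, -0.7791) x2=(0.9495, -1.1100, -0.9358) x3=(-0.4714, 0.2763, 0.1496)
step 11: x0=(0.9120, 0.9763, -1.1147) x1=(-0.1270, 0.9908, -0.7342) x2=(0.8869, -1.0308, -0.9266) x3=(-0.4581, 0.3183, 0.0619)
step 12: x0=(0.9221, 0.8615, -1.0613) x1=(-0.1058, 0.9201, -0.6897) x2=(0.8215, -0.9452, -0.9162) x3=(-0.4426, 0.3596, -0.0275)
step 13: x0=(0.9300, 0.7430, -1.0060) x1=(-0.0828, 0.8466, -0.6461) x2=(0.7537, -0.8544, -0.9047) x3=(-0.4252, 0.3998, -0.1182)
step 14: x0=(0.9359, 0.6220, -0.9494) x1=(-0.0581, 0.7712, -0.6037) x2=(0.6841, -0.7593, -0.8922) x3=(-0.4063, 0.4390, -0.2096)
step 15: x0=(0.9402, 0.4995, -0.8921) x1=(-0.0315, 0.6948, -0.5629) x2=(0.6129, -0.6612, -0.8789) x3=(-0.3866, 0.4769, -0.3012)
step 16: x0=(0.9435, 0.3766, -0.8342) x1=(-0.0027, 0.6181, -0.5236) x2=(0.5406, -0.5611, -0.8649) x3=(-0.3665, 0.5137, -0.3928)
step 17: x0=(0.9463, 0.2541, -0.7761) x1=(0.0285, 0.5415, -0.4852) x2=(0.4674, -0.4601, -0.8506) x3=(-0.3468, 0.5496, -0.4843)
step 18: x0=(0.9491, 0.1326, -0.7178) x1=(0.0622, 0.4648, -0.4468) x2=(0.3935, -0.3591, -0.8360) x3=(-0.3278, 0.5850, -0.5761)
step 19: x0=(0.9526, 0.0122, -0.6593) x1=(0.0977, 0.3880, -0.4073) x2=(0.3190, -0.2589, -0.8218) x3=(-0.3094, 0.6206, -0.6683)
step 20: x0=(0.9572, -0.1072, -0.6006) x1=(0.1340, 0.3115, -0.3658) x2=(0.2437, -0.1597, -0.8082) x3=(-0.2914, 0.6564, -0.7610)
step 21: x0=(0.9627, -0.2260, -0.5418) x1=(0.1705, 0.2357, -0.3220) x2=(0.1680, -0.0617, -0.7956) x3=(-0.2736, 0.6926, -0.8542)
step 22: x0=(0.9683, -0.3443, -0.4832) x1=(0.2070, 0.1607, -0.2756) x2=(0.0920, 0.0352, -0.7844) x3=(-0.2556, 0.7289, -0.9475)
step 23: x0=(0.9733, -0.4617, -0.4253) x1=(0.2437, 0.0863, -0.2265) x2=(0.0157, 0.1311, -0.7744) x3=(-0.2372, 0.7652, -1.0409)
step 24: x0=(0.9767, -0.5774, -0.3686) x1=(0.2805, 0.0124, -0.1756) x2=(-0.0606, 0.2262, -0.7653) x3=(-0.2181, 0.8012, -1.1340)
step 25: x0=(0.9777, -0.6905, -0.3139) x1=(0.3173, -0.0611, -0.1239) x2=(-0.1367, 0.3204, -0.7562) x3=(-0.1981, 0.8365, -1.2266)
step 26: x0=(0.9756, -0.7998, -0.2616) x1=(0.3535, -0.1337, -0.0724) x2=(-0.2122, 0.4135, -0.7466) x3=(-0.1768, 0.8706, -1.3184)
step 27: x0=(0.9696, -0.9041, -0.2126) x1=(0.3887, -0.2046, -0.0221) x2=(-0.2868, 0.5049, -0.7360) x3=(-0.1541, 0.9029, -1.4089)
step 28: x0=(0.9593, -1.0024, -0.1674) x1=(0.4224, -0.2731, 0.0260) x2=(-0.3601, 0.5943, -0.7240) x3=(-0.1297, 0.9329, -1.4977)
step 29: x0=(0.9442, -1.0934, -0.1267) x1=(0.4542, -0.3384, 0.0711) x2=(-0.4317, 0.6812, -0.7104) x3=(-0.1036, 0.9599, -1.5843)
step 30: x0=(0.9239, -1.1761, -0.0912) x1=(0.4837, -0.3995, 0.1125) x2=(-0.5010, 0.7650, -0.6952) x3=(-0.0757, 0.9836, -1.6679)
step 31: x0=(0.8981, -1.2495, -0.0612) x1=(0.5103, -0.4557, 0.1495) x2=(-0.5675, 0.8452, -0.6785) x3=(-0.0461, 1.0034, -1.7481)
step 32: x0=(0.8666, -1.3126, -0.0375) x1=(0.5338, -0.5061, 0.1814) x2=(-0.6308, 0.9211, -0.6602) x3=(-0.0149, 1.0191, -1.8242)
step 33: x0=(0.8294, -1.3647, -0.0203) x1=(0.5538, -0.5501, 0.2078) x2=(-0.6904, 0.9922, -0.6405) x3=(0.0178, 1.0304, -1.8957)
step 34: x0=(0.7863, -1.4050, -0.0101) x1=(0.5700, -0.5869, 0.2282) x2=(-0.7459, 1.0579, -0.6196) x3=(0.0518, 1.0370, -1.9621)
step 35: x0=(0.7374, -1.4330, -0.0072) x1=(0.5823, -0.6160, 0.2423) x2=(-0.7967, 1.1178, -0.5975) x3=(0.0868, 1.0388, -2.0230)
step 36: x0=(0.6827, -1.4483, -0.0118) x1=(0.5906, -0.6369, 0.2496) x2=(-0.8427, 1.1714, -0.5747) x3=(0.1226, 1.0358, -2.0779)
step 37: x0=(0.6225, -1.4507, -0.0240) x1=(0.5946, -0.6492, 0.2502) x2=(-0.8835, 1.2184, -0.5513) x3=(0.1590, 1.0278, -2.1264)
step 0 velocities: v0=(0.7900, 0.0000, -0.1400) v1=(-0.2100, 0.4100, 0.4700) v2=(-0.2500, -0.6400, -0.1500) v3=(-0.5300, 0.7900, -0.9300)
step 0: KE=2.1172, PE=14.9160, E=17.0332
step 37 velocities: v0=(-1.5332, 0.1011, -0.3911) v1=(0.0481, -0.1919, -0.0716) v2=(-0.9281, 1.0603, 0.5758) v3=(0.8905, -0.2542, -1.1045)
step 37: KE=3.9856, PE=13.0446, E=17.0302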